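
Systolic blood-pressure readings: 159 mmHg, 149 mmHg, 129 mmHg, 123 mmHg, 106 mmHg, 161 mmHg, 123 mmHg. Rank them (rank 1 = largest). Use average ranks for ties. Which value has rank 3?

149

Sorted (descending): 161, 159, 149, 129, 123, 123, 106
The 2 values of 123 occupy positions 5–6 → average rank (5+6)/2 = 5.5.
Rank 3 → value 149.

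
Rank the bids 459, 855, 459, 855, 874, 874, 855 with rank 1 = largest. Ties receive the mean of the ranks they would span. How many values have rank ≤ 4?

5

Sorted (descending): 874, 874, 855, 855, 855, 459, 459
The 2 values of 874 occupy positions 1–2 → average rank (1+2)/2 = 1.5.
The 3 values of 855 occupy positions 3–5 → average rank 4.
The 2 values of 459 occupy positions 6–7 → average rank (6+7)/2 = 6.5.
Ranks ≤ 4: {1.5, 1.5, 4, 4, 4} → 5 values.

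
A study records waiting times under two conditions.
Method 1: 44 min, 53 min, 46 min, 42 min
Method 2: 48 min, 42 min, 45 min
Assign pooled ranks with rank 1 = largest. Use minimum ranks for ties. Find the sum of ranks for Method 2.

12

Sorted (descending): 53, 48, 46, 45, 44, 42, 42
The 2 values of 42 occupy positions 6–7 → each gets rank 6.
Method 2 values → pooled ranks: 48→2, 42→6, 45→4
Rank sum = 2 + 6 + 4 = 12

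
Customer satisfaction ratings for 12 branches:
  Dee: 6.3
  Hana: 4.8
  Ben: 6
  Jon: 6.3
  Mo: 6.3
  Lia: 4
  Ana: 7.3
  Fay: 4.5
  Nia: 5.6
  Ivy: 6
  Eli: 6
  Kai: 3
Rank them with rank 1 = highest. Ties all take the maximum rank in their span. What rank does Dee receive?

4

Sorted (descending): 7.3, 6.3, 6.3, 6.3, 6, 6, 6, 5.6, 4.8, 4.5, 4, 3
The 3 values of 6.3 occupy positions 2–4 → each gets rank 4.
The 3 values of 6 occupy positions 5–7 → each gets rank 7.
Dee has value 6.3 → rank 4.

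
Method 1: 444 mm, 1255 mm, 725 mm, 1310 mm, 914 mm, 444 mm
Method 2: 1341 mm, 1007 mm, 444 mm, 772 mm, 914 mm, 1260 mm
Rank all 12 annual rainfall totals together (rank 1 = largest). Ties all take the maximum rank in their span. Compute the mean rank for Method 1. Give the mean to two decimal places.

7.67

Sorted (descending): 1341, 1310, 1260, 1255, 1007, 914, 914, 772, 725, 444, 444, 444
The 2 values of 914 occupy positions 6–7 → each gets rank 7.
The 3 values of 444 occupy positions 10–12 → each gets rank 12.
Method 1 values → pooled ranks: 444→12, 1255→4, 725→9, 1310→2, 914→7, 444→12
Mean rank = (12 + 4 + 9 + 2 + 7 + 12) / 6 = 7.67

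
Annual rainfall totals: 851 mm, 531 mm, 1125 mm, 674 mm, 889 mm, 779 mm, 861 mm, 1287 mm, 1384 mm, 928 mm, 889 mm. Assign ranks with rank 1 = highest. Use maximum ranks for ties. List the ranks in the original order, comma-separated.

Sorted (descending): 1384, 1287, 1125, 928, 889, 889, 861, 851, 779, 674, 531
The 2 values of 889 occupy positions 5–6 → each gets rank 6.

8, 11, 3, 10, 6, 9, 7, 2, 1, 4, 6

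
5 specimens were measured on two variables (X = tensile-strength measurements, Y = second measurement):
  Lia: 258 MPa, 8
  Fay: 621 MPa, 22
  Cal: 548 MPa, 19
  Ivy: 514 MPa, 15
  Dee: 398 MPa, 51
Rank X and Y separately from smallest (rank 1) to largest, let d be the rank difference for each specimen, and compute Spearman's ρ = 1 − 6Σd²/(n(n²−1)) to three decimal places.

0.400

Ranks of variable 1: 1, 5, 4, 3, 2
Ranks of variable 2: 1, 4, 3, 2, 5
d = r₁ − r₂: 0, 1, 1, 1, -3
d²: 0, 1, 1, 1, 9; Σd² = 12
ρ = 1 − 6·12/(5·24) = 1 − 72/120 = 0.400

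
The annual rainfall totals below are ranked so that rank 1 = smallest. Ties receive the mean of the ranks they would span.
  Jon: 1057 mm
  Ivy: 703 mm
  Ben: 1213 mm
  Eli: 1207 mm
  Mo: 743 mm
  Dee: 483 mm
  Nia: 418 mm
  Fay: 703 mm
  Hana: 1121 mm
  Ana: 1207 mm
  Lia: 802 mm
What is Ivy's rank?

Sorted (ascending): 418, 483, 703, 703, 743, 802, 1057, 1121, 1207, 1207, 1213
The 2 values of 703 occupy positions 3–4 → average rank (3+4)/2 = 3.5.
The 2 values of 1207 occupy positions 9–10 → average rank (9+10)/2 = 9.5.
Ivy has value 703 mm → rank 3.5.

3.5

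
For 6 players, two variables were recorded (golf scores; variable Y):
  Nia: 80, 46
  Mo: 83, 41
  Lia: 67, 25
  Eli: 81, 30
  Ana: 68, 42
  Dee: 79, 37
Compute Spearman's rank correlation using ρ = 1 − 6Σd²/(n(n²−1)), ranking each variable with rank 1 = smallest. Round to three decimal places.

0.257

Ranks of variable 1: 4, 6, 1, 5, 2, 3
Ranks of variable 2: 6, 4, 1, 2, 5, 3
d = r₁ − r₂: -2, 2, 0, 3, -3, 0
d²: 4, 4, 0, 9, 9, 0; Σd² = 26
ρ = 1 − 6·26/(6·35) = 1 − 156/210 = 0.257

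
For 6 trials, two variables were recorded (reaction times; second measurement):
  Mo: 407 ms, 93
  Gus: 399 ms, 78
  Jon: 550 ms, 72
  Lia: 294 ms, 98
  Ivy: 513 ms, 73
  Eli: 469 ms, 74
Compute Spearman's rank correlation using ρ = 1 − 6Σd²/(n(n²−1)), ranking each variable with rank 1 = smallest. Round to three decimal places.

Ranks of variable 1: 3, 2, 6, 1, 5, 4
Ranks of variable 2: 5, 4, 1, 6, 2, 3
d = r₁ − r₂: -2, -2, 5, -5, 3, 1
d²: 4, 4, 25, 25, 9, 1; Σd² = 68
ρ = 1 − 6·68/(6·35) = 1 − 408/210 = -0.943

-0.943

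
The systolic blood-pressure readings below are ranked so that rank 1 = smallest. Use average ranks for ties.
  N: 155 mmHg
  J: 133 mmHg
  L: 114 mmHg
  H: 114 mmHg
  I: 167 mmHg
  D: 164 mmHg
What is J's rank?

Sorted (ascending): 114, 114, 133, 155, 164, 167
The 2 values of 114 occupy positions 1–2 → average rank (1+2)/2 = 1.5.
J has value 133 mmHg → rank 3.

3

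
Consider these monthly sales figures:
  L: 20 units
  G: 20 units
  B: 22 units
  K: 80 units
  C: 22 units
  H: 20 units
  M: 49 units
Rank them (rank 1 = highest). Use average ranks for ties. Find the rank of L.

Sorted (descending): 80, 49, 22, 22, 20, 20, 20
The 2 values of 22 occupy positions 3–4 → average rank (3+4)/2 = 3.5.
The 3 values of 20 occupy positions 5–7 → average rank 6.
L has value 20 units → rank 6.

6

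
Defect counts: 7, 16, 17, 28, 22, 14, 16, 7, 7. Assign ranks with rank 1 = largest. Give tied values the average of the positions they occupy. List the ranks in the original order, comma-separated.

Sorted (descending): 28, 22, 17, 16, 16, 14, 7, 7, 7
The 2 values of 16 occupy positions 4–5 → average rank (4+5)/2 = 4.5.
The 3 values of 7 occupy positions 7–9 → average rank 8.

8, 4.5, 3, 1, 2, 6, 4.5, 8, 8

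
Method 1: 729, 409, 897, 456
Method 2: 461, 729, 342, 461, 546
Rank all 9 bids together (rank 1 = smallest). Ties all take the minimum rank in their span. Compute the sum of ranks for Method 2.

Sorted (ascending): 342, 409, 456, 461, 461, 546, 729, 729, 897
The 2 values of 461 occupy positions 4–5 → each gets rank 4.
The 2 values of 729 occupy positions 7–8 → each gets rank 7.
Method 2 values → pooled ranks: 461→4, 729→7, 342→1, 461→4, 546→6
Rank sum = 4 + 7 + 1 + 4 + 6 = 22

22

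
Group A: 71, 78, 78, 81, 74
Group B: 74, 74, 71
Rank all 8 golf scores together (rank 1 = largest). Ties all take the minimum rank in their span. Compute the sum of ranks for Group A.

Sorted (descending): 81, 78, 78, 74, 74, 74, 71, 71
The 2 values of 78 occupy positions 2–3 → each gets rank 2.
The 3 values of 74 occupy positions 4–6 → each gets rank 4.
The 2 values of 71 occupy positions 7–8 → each gets rank 7.
Group A values → pooled ranks: 71→7, 78→2, 78→2, 81→1, 74→4
Rank sum = 7 + 2 + 2 + 1 + 4 = 16

16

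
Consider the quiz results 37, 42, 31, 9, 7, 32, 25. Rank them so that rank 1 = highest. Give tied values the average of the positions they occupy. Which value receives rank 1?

Sorted (descending): 42, 37, 32, 31, 25, 9, 7
No ties — each value takes its position as its rank.
Rank 1 → value 42.

42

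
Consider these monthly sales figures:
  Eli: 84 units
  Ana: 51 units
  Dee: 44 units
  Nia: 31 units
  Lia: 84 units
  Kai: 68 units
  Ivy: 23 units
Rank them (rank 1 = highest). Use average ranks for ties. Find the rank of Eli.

1.5

Sorted (descending): 84, 84, 68, 51, 44, 31, 23
The 2 values of 84 occupy positions 1–2 → average rank (1+2)/2 = 1.5.
Eli has value 84 units → rank 1.5.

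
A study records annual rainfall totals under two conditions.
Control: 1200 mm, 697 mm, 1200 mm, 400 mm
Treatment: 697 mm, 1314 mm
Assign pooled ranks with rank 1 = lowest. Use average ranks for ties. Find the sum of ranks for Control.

Sorted (ascending): 400, 697, 697, 1200, 1200, 1314
The 2 values of 697 occupy positions 2–3 → average rank (2+3)/2 = 2.5.
The 2 values of 1200 occupy positions 4–5 → average rank (4+5)/2 = 4.5.
Control values → pooled ranks: 1200→4.5, 697→2.5, 1200→4.5, 400→1
Rank sum = 4.5 + 2.5 + 4.5 + 1 = 12.5

12.5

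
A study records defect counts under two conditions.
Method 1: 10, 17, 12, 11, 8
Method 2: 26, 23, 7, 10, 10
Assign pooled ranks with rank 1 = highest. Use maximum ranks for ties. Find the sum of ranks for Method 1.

29

Sorted (descending): 26, 23, 17, 12, 11, 10, 10, 10, 8, 7
The 3 values of 10 occupy positions 6–8 → each gets rank 8.
Method 1 values → pooled ranks: 10→8, 17→3, 12→4, 11→5, 8→9
Rank sum = 8 + 3 + 4 + 5 + 9 = 29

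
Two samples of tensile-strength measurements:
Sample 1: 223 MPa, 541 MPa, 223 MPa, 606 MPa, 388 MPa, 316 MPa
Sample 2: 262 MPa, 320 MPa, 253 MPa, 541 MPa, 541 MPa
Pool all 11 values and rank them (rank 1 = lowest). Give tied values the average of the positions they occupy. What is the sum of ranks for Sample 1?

Sorted (ascending): 223, 223, 253, 262, 316, 320, 388, 541, 541, 541, 606
The 2 values of 223 occupy positions 1–2 → average rank (1+2)/2 = 1.5.
The 3 values of 541 occupy positions 8–10 → average rank 9.
Sample 1 values → pooled ranks: 223→1.5, 541→9, 223→1.5, 606→11, 388→7, 316→5
Rank sum = 1.5 + 9 + 1.5 + 11 + 7 + 5 = 35

35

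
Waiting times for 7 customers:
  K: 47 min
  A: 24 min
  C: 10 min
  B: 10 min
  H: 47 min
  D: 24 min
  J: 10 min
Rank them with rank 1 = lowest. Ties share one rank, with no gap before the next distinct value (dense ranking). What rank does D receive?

Sorted (ascending): 10, 10, 10, 24, 24, 47, 47
The 3 values of 10 share dense rank 1.
The 2 values of 24 share dense rank 2.
The 2 values of 47 share dense rank 3.
D has value 24 min → rank 2.

2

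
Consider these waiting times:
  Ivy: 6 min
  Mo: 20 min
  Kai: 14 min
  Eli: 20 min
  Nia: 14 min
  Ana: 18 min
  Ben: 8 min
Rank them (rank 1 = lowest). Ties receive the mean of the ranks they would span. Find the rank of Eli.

6.5

Sorted (ascending): 6, 8, 14, 14, 18, 20, 20
The 2 values of 14 occupy positions 3–4 → average rank (3+4)/2 = 3.5.
The 2 values of 20 occupy positions 6–7 → average rank (6+7)/2 = 6.5.
Eli has value 20 min → rank 6.5.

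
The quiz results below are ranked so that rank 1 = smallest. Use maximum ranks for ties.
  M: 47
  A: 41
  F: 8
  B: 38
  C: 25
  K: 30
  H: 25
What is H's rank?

3

Sorted (ascending): 8, 25, 25, 30, 38, 41, 47
The 2 values of 25 occupy positions 2–3 → each gets rank 3.
H has value 25 → rank 3.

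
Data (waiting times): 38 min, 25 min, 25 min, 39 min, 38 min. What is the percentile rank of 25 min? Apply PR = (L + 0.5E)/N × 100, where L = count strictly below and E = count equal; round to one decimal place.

N = 5.
Strictly below 25: 0. Equal to 25: 2.
PR = (0 + 0.5·2)/5 × 100 = 20.0

20.0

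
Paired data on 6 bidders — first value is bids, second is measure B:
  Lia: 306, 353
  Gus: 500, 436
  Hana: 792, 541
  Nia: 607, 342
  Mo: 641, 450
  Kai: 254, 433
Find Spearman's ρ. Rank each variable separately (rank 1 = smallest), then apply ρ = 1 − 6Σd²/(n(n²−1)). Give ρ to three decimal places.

Ranks of variable 1: 2, 3, 6, 4, 5, 1
Ranks of variable 2: 2, 4, 6, 1, 5, 3
d = r₁ − r₂: 0, -1, 0, 3, 0, -2
d²: 0, 1, 0, 9, 0, 4; Σd² = 14
ρ = 1 − 6·14/(6·35) = 1 − 84/210 = 0.600

0.600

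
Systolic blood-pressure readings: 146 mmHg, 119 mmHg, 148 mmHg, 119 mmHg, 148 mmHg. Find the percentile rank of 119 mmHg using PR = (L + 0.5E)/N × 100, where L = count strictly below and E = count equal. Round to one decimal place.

N = 5.
Strictly below 119: 0. Equal to 119: 2.
PR = (0 + 0.5·2)/5 × 100 = 20.0

20.0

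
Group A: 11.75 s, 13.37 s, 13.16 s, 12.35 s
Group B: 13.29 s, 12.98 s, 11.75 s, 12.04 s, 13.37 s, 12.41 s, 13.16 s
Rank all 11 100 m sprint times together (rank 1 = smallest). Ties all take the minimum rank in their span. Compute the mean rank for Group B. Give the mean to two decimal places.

Sorted (ascending): 11.75, 11.75, 12.04, 12.35, 12.41, 12.98, 13.16, 13.16, 13.29, 13.37, 13.37
The 2 values of 11.75 occupy positions 1–2 → each gets rank 1.
The 2 values of 13.16 occupy positions 7–8 → each gets rank 7.
The 2 values of 13.37 occupy positions 10–11 → each gets rank 10.
Group B values → pooled ranks: 13.29→9, 12.98→6, 11.75→1, 12.04→3, 13.37→10, 12.41→5, 13.16→7
Mean rank = (9 + 6 + 1 + 3 + 10 + 5 + 7) / 7 = 5.86

5.86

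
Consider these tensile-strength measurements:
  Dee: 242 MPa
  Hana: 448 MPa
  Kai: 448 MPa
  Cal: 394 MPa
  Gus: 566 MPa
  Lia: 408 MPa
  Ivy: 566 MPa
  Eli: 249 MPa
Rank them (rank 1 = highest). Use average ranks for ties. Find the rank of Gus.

1.5

Sorted (descending): 566, 566, 448, 448, 408, 394, 249, 242
The 2 values of 566 occupy positions 1–2 → average rank (1+2)/2 = 1.5.
The 2 values of 448 occupy positions 3–4 → average rank (3+4)/2 = 3.5.
Gus has value 566 MPa → rank 1.5.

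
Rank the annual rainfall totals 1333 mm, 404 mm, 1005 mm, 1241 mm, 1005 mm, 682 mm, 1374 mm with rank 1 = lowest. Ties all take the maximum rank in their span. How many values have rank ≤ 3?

2

Sorted (ascending): 404, 682, 1005, 1005, 1241, 1333, 1374
The 2 values of 1005 occupy positions 3–4 → each gets rank 4.
Ranks ≤ 3: {1, 2} → 2 values.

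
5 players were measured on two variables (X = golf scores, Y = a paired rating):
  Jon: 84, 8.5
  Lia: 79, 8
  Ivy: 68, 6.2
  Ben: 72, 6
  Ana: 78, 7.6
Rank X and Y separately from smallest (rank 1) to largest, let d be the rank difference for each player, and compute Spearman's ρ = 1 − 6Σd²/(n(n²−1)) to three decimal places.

0.900

Ranks of variable 1: 5, 4, 1, 2, 3
Ranks of variable 2: 5, 4, 2, 1, 3
d = r₁ − r₂: 0, 0, -1, 1, 0
d²: 0, 0, 1, 1, 0; Σd² = 2
ρ = 1 − 6·2/(5·24) = 1 − 12/120 = 0.900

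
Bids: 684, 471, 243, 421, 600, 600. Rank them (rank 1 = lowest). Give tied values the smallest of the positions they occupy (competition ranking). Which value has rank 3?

471

Sorted (ascending): 243, 421, 471, 600, 600, 684
The 2 values of 600 occupy positions 4–5 → each gets rank 4.
Rank 3 → value 471.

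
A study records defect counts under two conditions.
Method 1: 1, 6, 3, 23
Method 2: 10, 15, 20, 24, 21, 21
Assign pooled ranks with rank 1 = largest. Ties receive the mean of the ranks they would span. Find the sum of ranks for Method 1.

Sorted (descending): 24, 23, 21, 21, 20, 15, 10, 6, 3, 1
The 2 values of 21 occupy positions 3–4 → average rank (3+4)/2 = 3.5.
Method 1 values → pooled ranks: 1→10, 6→8, 3→9, 23→2
Rank sum = 10 + 8 + 9 + 2 = 29

29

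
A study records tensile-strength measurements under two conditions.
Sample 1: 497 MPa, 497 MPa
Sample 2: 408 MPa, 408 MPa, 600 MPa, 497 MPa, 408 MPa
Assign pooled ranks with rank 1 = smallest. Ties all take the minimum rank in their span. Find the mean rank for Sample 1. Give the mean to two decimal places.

Sorted (ascending): 408, 408, 408, 497, 497, 497, 600
The 3 values of 408 occupy positions 1–3 → each gets rank 1.
The 3 values of 497 occupy positions 4–6 → each gets rank 4.
Sample 1 values → pooled ranks: 497→4, 497→4
Mean rank = (4 + 4) / 2 = 4.00

4.00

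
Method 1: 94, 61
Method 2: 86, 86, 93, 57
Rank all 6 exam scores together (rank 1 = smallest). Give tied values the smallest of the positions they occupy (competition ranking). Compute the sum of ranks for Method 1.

8

Sorted (ascending): 57, 61, 86, 86, 93, 94
The 2 values of 86 occupy positions 3–4 → each gets rank 3.
Method 1 values → pooled ranks: 94→6, 61→2
Rank sum = 6 + 2 = 8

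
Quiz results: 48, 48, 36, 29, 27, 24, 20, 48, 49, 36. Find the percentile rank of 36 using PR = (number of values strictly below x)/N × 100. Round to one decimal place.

40.0

N = 10.
Strictly below 36: 4. Equal to 36: 2.
PR = 4/10 × 100 = 40.0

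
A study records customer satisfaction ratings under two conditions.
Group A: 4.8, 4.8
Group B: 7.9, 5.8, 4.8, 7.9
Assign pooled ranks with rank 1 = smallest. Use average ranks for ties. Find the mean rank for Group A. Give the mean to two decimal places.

2.00

Sorted (ascending): 4.8, 4.8, 4.8, 5.8, 7.9, 7.9
The 3 values of 4.8 occupy positions 1–3 → average rank 2.
The 2 values of 7.9 occupy positions 5–6 → average rank (5+6)/2 = 5.5.
Group A values → pooled ranks: 4.8→2, 4.8→2
Mean rank = (2 + 2) / 2 = 2.00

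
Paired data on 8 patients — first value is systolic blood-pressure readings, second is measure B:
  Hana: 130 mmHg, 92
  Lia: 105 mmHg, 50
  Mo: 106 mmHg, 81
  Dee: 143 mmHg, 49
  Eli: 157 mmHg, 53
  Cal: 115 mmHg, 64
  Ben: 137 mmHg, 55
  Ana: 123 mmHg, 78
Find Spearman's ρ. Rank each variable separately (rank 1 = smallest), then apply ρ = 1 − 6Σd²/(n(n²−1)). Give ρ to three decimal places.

-0.286

Ranks of variable 1: 5, 1, 2, 7, 8, 3, 6, 4
Ranks of variable 2: 8, 2, 7, 1, 3, 5, 4, 6
d = r₁ − r₂: -3, -1, -5, 6, 5, -2, 2, -2
d²: 9, 1, 25, 36, 25, 4, 4, 4; Σd² = 108
ρ = 1 − 6·108/(8·63) = 1 − 648/504 = -0.286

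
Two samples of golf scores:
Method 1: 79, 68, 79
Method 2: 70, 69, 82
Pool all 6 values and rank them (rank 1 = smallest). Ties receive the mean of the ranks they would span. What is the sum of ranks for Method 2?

Sorted (ascending): 68, 69, 70, 79, 79, 82
The 2 values of 79 occupy positions 4–5 → average rank (4+5)/2 = 4.5.
Method 2 values → pooled ranks: 70→3, 69→2, 82→6
Rank sum = 3 + 2 + 6 = 11

11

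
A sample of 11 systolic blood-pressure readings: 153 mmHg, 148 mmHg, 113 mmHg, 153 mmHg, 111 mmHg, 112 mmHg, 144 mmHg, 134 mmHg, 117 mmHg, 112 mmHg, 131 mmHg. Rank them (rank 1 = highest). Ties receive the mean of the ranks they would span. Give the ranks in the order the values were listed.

Sorted (descending): 153, 153, 148, 144, 134, 131, 117, 113, 112, 112, 111
The 2 values of 153 occupy positions 1–2 → average rank (1+2)/2 = 1.5.
The 2 values of 112 occupy positions 9–10 → average rank (9+10)/2 = 9.5.

1.5, 3, 8, 1.5, 11, 9.5, 4, 5, 7, 9.5, 6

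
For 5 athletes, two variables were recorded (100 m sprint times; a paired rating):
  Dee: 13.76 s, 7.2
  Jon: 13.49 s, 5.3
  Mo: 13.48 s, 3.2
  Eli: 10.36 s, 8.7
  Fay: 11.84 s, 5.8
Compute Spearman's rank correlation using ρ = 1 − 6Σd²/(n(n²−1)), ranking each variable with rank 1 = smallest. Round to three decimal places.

-0.300

Ranks of variable 1: 5, 4, 3, 1, 2
Ranks of variable 2: 4, 2, 1, 5, 3
d = r₁ − r₂: 1, 2, 2, -4, -1
d²: 1, 4, 4, 16, 1; Σd² = 26
ρ = 1 − 6·26/(5·24) = 1 − 156/120 = -0.300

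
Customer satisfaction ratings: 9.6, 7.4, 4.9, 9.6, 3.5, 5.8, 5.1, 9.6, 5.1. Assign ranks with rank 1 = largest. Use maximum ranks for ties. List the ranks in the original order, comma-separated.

Sorted (descending): 9.6, 9.6, 9.6, 7.4, 5.8, 5.1, 5.1, 4.9, 3.5
The 3 values of 9.6 occupy positions 1–3 → each gets rank 3.
The 2 values of 5.1 occupy positions 6–7 → each gets rank 7.

3, 4, 8, 3, 9, 5, 7, 3, 7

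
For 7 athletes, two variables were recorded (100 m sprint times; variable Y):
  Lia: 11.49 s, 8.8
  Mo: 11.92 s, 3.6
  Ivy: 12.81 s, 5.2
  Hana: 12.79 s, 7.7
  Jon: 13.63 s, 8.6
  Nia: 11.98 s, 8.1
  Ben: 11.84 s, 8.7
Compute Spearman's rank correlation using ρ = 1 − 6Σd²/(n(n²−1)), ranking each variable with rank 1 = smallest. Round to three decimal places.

Ranks of variable 1: 1, 3, 6, 5, 7, 4, 2
Ranks of variable 2: 7, 1, 2, 3, 5, 4, 6
d = r₁ − r₂: -6, 2, 4, 2, 2, 0, -4
d²: 36, 4, 16, 4, 4, 0, 16; Σd² = 80
ρ = 1 − 6·80/(7·48) = 1 − 480/336 = -0.429

-0.429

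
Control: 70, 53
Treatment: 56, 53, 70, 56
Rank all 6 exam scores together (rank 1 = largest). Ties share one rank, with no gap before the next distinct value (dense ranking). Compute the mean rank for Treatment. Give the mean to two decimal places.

2.00

Sorted (descending): 70, 70, 56, 56, 53, 53
The 2 values of 70 share dense rank 1.
The 2 values of 56 share dense rank 2.
The 2 values of 53 share dense rank 3.
Treatment values → pooled ranks: 56→2, 53→3, 70→1, 56→2
Mean rank = (2 + 3 + 1 + 2) / 4 = 2.00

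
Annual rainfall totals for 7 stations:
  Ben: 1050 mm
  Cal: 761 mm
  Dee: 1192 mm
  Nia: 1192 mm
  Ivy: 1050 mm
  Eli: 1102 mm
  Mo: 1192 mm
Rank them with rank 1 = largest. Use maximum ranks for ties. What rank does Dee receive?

Sorted (descending): 1192, 1192, 1192, 1102, 1050, 1050, 761
The 3 values of 1192 occupy positions 1–3 → each gets rank 3.
The 2 values of 1050 occupy positions 5–6 → each gets rank 6.
Dee has value 1192 mm → rank 3.

3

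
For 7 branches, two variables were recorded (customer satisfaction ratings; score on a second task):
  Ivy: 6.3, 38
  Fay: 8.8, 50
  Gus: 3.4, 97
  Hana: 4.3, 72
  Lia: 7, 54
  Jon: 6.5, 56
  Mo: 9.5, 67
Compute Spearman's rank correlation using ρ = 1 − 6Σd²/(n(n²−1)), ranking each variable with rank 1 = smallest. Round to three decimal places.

Ranks of variable 1: 3, 6, 1, 2, 5, 4, 7
Ranks of variable 2: 1, 2, 7, 6, 3, 4, 5
d = r₁ − r₂: 2, 4, -6, -4, 2, 0, 2
d²: 4, 16, 36, 16, 4, 0, 4; Σd² = 80
ρ = 1 − 6·80/(7·48) = 1 − 480/336 = -0.429

-0.429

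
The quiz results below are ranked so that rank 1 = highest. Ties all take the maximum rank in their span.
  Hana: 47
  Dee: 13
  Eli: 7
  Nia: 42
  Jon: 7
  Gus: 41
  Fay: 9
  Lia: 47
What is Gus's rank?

Sorted (descending): 47, 47, 42, 41, 13, 9, 7, 7
The 2 values of 47 occupy positions 1–2 → each gets rank 2.
The 2 values of 7 occupy positions 7–8 → each gets rank 8.
Gus has value 41 → rank 4.

4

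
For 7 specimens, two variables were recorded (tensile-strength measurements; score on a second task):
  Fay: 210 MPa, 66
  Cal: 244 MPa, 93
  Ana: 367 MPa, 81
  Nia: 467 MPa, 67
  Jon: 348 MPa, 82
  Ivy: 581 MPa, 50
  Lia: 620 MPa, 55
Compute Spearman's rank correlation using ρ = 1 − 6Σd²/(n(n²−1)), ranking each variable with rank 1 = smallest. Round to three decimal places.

Ranks of variable 1: 1, 2, 4, 5, 3, 6, 7
Ranks of variable 2: 3, 7, 5, 4, 6, 1, 2
d = r₁ − r₂: -2, -5, -1, 1, -3, 5, 5
d²: 4, 25, 1, 1, 9, 25, 25; Σd² = 90
ρ = 1 − 6·90/(7·48) = 1 − 540/336 = -0.607

-0.607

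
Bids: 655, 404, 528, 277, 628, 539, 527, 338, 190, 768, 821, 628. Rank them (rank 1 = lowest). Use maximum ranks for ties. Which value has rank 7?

Sorted (ascending): 190, 277, 338, 404, 527, 528, 539, 628, 628, 655, 768, 821
The 2 values of 628 occupy positions 8–9 → each gets rank 9.
Rank 7 → value 539.

539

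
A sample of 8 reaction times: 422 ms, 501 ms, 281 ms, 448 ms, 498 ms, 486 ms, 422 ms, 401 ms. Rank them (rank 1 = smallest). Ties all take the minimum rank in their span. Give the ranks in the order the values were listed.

3, 8, 1, 5, 7, 6, 3, 2

Sorted (ascending): 281, 401, 422, 422, 448, 486, 498, 501
The 2 values of 422 occupy positions 3–4 → each gets rank 3.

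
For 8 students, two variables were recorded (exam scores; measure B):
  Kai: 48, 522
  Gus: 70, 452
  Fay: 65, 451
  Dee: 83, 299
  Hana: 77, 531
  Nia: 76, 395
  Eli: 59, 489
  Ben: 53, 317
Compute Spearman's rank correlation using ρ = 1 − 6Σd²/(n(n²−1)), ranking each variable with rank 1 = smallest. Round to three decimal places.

Ranks of variable 1: 1, 5, 4, 8, 7, 6, 3, 2
Ranks of variable 2: 7, 5, 4, 1, 8, 3, 6, 2
d = r₁ − r₂: -6, 0, 0, 7, -1, 3, -3, 0
d²: 36, 0, 0, 49, 1, 9, 9, 0; Σd² = 104
ρ = 1 − 6·104/(8·63) = 1 − 624/504 = -0.238

-0.238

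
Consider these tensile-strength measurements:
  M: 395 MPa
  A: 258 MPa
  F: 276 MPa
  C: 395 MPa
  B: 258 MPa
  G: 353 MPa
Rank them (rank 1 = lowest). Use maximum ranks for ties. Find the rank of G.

Sorted (ascending): 258, 258, 276, 353, 395, 395
The 2 values of 258 occupy positions 1–2 → each gets rank 2.
The 2 values of 395 occupy positions 5–6 → each gets rank 6.
G has value 353 MPa → rank 4.

4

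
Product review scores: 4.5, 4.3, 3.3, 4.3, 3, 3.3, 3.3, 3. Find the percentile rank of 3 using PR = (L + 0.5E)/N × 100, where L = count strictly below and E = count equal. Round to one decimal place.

12.5

N = 8.
Strictly below 3: 0. Equal to 3: 2.
PR = (0 + 0.5·2)/8 × 100 = 12.5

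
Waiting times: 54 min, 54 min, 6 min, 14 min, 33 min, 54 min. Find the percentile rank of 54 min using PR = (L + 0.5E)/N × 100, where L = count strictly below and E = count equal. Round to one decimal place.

75.0

N = 6.
Strictly below 54: 3. Equal to 54: 3.
PR = (3 + 0.5·3)/6 × 100 = 75.0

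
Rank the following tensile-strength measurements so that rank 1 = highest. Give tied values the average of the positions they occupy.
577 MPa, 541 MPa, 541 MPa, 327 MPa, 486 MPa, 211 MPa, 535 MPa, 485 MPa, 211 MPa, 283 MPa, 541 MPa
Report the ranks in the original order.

Sorted (descending): 577, 541, 541, 541, 535, 486, 485, 327, 283, 211, 211
The 3 values of 541 occupy positions 2–4 → average rank 3.
The 2 values of 211 occupy positions 10–11 → average rank (10+11)/2 = 10.5.

1, 3, 3, 8, 6, 10.5, 5, 7, 10.5, 9, 3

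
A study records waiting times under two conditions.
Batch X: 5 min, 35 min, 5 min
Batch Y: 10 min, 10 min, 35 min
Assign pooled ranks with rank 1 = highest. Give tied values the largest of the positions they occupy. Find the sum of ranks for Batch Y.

Sorted (descending): 35, 35, 10, 10, 5, 5
The 2 values of 35 occupy positions 1–2 → each gets rank 2.
The 2 values of 10 occupy positions 3–4 → each gets rank 4.
The 2 values of 5 occupy positions 5–6 → each gets rank 6.
Batch Y values → pooled ranks: 10→4, 10→4, 35→2
Rank sum = 4 + 4 + 2 = 10

10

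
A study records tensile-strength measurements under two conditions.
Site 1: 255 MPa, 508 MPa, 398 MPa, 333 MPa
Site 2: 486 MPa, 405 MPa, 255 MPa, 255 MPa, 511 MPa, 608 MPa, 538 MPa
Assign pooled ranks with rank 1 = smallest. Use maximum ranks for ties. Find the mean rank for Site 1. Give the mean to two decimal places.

5.00

Sorted (ascending): 255, 255, 255, 333, 398, 405, 486, 508, 511, 538, 608
The 3 values of 255 occupy positions 1–3 → each gets rank 3.
Site 1 values → pooled ranks: 255→3, 508→8, 398→5, 333→4
Mean rank = (3 + 8 + 5 + 4) / 4 = 5.00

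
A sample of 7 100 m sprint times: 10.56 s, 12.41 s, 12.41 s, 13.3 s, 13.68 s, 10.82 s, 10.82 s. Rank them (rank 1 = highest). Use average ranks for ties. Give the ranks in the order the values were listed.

7, 3.5, 3.5, 2, 1, 5.5, 5.5

Sorted (descending): 13.68, 13.3, 12.41, 12.41, 10.82, 10.82, 10.56
The 2 values of 12.41 occupy positions 3–4 → average rank (3+4)/2 = 3.5.
The 2 values of 10.82 occupy positions 5–6 → average rank (5+6)/2 = 5.5.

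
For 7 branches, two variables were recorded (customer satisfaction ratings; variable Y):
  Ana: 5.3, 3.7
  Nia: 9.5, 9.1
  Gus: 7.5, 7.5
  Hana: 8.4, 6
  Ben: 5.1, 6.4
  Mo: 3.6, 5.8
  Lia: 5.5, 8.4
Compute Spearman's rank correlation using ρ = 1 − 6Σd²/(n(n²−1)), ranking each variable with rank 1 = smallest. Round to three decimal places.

0.607

Ranks of variable 1: 3, 7, 5, 6, 2, 1, 4
Ranks of variable 2: 1, 7, 5, 3, 4, 2, 6
d = r₁ − r₂: 2, 0, 0, 3, -2, -1, -2
d²: 4, 0, 0, 9, 4, 1, 4; Σd² = 22
ρ = 1 − 6·22/(7·48) = 1 − 132/336 = 0.607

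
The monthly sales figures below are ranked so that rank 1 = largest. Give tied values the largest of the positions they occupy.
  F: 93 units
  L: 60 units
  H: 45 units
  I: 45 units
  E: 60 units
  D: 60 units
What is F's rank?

Sorted (descending): 93, 60, 60, 60, 45, 45
The 3 values of 60 occupy positions 2–4 → each gets rank 4.
The 2 values of 45 occupy positions 5–6 → each gets rank 6.
F has value 93 units → rank 1.

1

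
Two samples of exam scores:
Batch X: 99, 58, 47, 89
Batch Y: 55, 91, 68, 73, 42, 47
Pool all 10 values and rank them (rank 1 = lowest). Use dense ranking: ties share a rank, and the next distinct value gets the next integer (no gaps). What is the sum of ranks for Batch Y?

Sorted (ascending): 42, 47, 47, 55, 58, 68, 73, 89, 91, 99
The 2 values of 47 share dense rank 2.
Remaining distinct values take the next consecutive integers.
Batch Y values → pooled ranks: 55→3, 91→8, 68→5, 73→6, 42→1, 47→2
Rank sum = 3 + 8 + 5 + 6 + 1 + 2 = 25

25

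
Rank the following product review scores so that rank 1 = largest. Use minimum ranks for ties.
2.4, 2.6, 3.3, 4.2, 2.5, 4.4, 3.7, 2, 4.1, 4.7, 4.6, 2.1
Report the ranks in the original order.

10, 8, 7, 4, 9, 3, 6, 12, 5, 1, 2, 11

Sorted (descending): 4.7, 4.6, 4.4, 4.2, 4.1, 3.7, 3.3, 2.6, 2.5, 2.4, 2.1, 2
No ties — each value takes its position as its rank.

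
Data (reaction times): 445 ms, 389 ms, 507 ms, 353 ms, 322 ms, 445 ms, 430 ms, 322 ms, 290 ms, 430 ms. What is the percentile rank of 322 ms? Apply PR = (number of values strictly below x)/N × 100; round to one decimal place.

10.0

N = 10.
Strictly below 322: 1. Equal to 322: 2.
PR = 1/10 × 100 = 10.0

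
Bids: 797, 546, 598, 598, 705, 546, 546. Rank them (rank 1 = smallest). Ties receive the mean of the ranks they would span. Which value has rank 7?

Sorted (ascending): 546, 546, 546, 598, 598, 705, 797
The 3 values of 546 occupy positions 1–3 → average rank 2.
The 2 values of 598 occupy positions 4–5 → average rank (4+5)/2 = 4.5.
Rank 7 → value 797.

797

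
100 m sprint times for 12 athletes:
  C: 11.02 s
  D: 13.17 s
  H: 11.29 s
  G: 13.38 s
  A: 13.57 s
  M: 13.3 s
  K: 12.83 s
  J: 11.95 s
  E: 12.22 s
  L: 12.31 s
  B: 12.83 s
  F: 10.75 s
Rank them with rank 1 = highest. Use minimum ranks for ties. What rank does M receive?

Sorted (descending): 13.57, 13.38, 13.3, 13.17, 12.83, 12.83, 12.31, 12.22, 11.95, 11.29, 11.02, 10.75
The 2 values of 12.83 occupy positions 5–6 → each gets rank 5.
M has value 13.3 s → rank 3.

3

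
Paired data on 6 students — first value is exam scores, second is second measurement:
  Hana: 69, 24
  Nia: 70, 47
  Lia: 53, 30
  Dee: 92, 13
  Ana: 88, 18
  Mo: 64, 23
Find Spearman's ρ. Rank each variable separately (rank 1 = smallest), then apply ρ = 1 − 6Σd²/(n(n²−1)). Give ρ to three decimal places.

-0.600

Ranks of variable 1: 3, 4, 1, 6, 5, 2
Ranks of variable 2: 4, 6, 5, 1, 2, 3
d = r₁ − r₂: -1, -2, -4, 5, 3, -1
d²: 1, 4, 16, 25, 9, 1; Σd² = 56
ρ = 1 − 6·56/(6·35) = 1 − 336/210 = -0.600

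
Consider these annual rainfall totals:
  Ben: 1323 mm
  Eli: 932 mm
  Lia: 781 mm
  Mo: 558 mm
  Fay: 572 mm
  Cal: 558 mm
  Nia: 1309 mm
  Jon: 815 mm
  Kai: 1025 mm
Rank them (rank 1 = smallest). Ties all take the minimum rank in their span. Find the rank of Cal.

1

Sorted (ascending): 558, 558, 572, 781, 815, 932, 1025, 1309, 1323
The 2 values of 558 occupy positions 1–2 → each gets rank 1.
Cal has value 558 mm → rank 1.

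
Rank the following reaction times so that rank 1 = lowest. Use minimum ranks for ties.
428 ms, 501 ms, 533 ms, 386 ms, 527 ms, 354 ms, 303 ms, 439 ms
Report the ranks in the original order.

4, 6, 8, 3, 7, 2, 1, 5

Sorted (ascending): 303, 354, 386, 428, 439, 501, 527, 533
No ties — each value takes its position as its rank.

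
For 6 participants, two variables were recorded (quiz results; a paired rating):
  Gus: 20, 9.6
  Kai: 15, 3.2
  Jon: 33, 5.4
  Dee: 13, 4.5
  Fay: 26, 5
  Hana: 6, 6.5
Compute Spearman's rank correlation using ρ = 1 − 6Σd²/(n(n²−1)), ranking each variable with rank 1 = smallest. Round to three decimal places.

0.086

Ranks of variable 1: 4, 3, 6, 2, 5, 1
Ranks of variable 2: 6, 1, 4, 2, 3, 5
d = r₁ − r₂: -2, 2, 2, 0, 2, -4
d²: 4, 4, 4, 0, 4, 16; Σd² = 32
ρ = 1 − 6·32/(6·35) = 1 − 192/210 = 0.086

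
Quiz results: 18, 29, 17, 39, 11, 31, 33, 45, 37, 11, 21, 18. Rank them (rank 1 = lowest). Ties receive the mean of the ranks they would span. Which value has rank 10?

Sorted (ascending): 11, 11, 17, 18, 18, 21, 29, 31, 33, 37, 39, 45
The 2 values of 11 occupy positions 1–2 → average rank (1+2)/2 = 1.5.
The 2 values of 18 occupy positions 4–5 → average rank (4+5)/2 = 4.5.
Rank 10 → value 37.

37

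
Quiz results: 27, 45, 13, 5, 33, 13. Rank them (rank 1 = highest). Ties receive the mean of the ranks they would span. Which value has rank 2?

33

Sorted (descending): 45, 33, 27, 13, 13, 5
The 2 values of 13 occupy positions 4–5 → average rank (4+5)/2 = 4.5.
Rank 2 → value 33.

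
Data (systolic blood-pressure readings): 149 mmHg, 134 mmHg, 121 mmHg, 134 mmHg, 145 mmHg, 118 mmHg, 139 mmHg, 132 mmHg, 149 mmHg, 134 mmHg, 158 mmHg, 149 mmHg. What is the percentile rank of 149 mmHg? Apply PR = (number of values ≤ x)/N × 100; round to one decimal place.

N = 12.
Strictly below 149: 8. Equal to 149: 3.
PR = 11/12 × 100 = 91.7

91.7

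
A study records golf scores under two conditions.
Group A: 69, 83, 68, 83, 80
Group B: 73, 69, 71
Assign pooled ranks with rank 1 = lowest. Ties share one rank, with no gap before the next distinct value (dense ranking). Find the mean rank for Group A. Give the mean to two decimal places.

Sorted (ascending): 68, 69, 69, 71, 73, 80, 83, 83
The 2 values of 69 share dense rank 2.
The 2 values of 83 share dense rank 6.
Remaining distinct values take the next consecutive integers.
Group A values → pooled ranks: 69→2, 83→6, 68→1, 83→6, 80→5
Mean rank = (2 + 6 + 1 + 6 + 5) / 5 = 4.00

4.00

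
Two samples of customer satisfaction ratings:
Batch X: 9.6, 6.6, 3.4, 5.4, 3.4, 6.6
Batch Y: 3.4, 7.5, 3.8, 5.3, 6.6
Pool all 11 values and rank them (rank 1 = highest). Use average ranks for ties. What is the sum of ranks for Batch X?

Sorted (descending): 9.6, 7.5, 6.6, 6.6, 6.6, 5.4, 5.3, 3.8, 3.4, 3.4, 3.4
The 3 values of 6.6 occupy positions 3–5 → average rank 4.
The 3 values of 3.4 occupy positions 9–11 → average rank 10.
Batch X values → pooled ranks: 9.6→1, 6.6→4, 3.4→10, 5.4→6, 3.4→10, 6.6→4
Rank sum = 1 + 4 + 10 + 6 + 10 + 4 = 35

35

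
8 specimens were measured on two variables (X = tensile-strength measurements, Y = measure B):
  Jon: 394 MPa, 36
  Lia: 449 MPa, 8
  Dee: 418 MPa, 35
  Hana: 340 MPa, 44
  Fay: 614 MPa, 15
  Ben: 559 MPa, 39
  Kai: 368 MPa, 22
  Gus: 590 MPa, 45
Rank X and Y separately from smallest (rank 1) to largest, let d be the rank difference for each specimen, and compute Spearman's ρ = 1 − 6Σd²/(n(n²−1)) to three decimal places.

Ranks of variable 1: 3, 5, 4, 1, 8, 6, 2, 7
Ranks of variable 2: 5, 1, 4, 7, 2, 6, 3, 8
d = r₁ − r₂: -2, 4, 0, -6, 6, 0, -1, -1
d²: 4, 16, 0, 36, 36, 0, 1, 1; Σd² = 94
ρ = 1 − 6·94/(8·63) = 1 − 564/504 = -0.119

-0.119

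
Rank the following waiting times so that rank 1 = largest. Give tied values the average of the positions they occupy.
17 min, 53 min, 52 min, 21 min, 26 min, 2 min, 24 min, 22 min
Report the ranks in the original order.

7, 1, 2, 6, 3, 8, 4, 5

Sorted (descending): 53, 52, 26, 24, 22, 21, 17, 2
No ties — each value takes its position as its rank.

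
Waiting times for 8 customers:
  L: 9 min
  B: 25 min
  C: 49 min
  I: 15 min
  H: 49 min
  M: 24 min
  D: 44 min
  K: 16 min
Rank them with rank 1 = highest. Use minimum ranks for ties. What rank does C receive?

1

Sorted (descending): 49, 49, 44, 25, 24, 16, 15, 9
The 2 values of 49 occupy positions 1–2 → each gets rank 1.
C has value 49 min → rank 1.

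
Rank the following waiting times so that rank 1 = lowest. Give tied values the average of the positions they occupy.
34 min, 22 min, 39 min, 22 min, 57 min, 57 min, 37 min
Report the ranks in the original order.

Sorted (ascending): 22, 22, 34, 37, 39, 57, 57
The 2 values of 22 occupy positions 1–2 → average rank (1+2)/2 = 1.5.
The 2 values of 57 occupy positions 6–7 → average rank (6+7)/2 = 6.5.

3, 1.5, 5, 1.5, 6.5, 6.5, 4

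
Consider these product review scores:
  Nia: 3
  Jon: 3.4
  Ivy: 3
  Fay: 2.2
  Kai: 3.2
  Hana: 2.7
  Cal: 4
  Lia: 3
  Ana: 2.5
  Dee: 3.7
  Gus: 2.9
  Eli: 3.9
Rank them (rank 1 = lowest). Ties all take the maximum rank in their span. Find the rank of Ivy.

7

Sorted (ascending): 2.2, 2.5, 2.7, 2.9, 3, 3, 3, 3.2, 3.4, 3.7, 3.9, 4
The 3 values of 3 occupy positions 5–7 → each gets rank 7.
Ivy has value 3 → rank 7.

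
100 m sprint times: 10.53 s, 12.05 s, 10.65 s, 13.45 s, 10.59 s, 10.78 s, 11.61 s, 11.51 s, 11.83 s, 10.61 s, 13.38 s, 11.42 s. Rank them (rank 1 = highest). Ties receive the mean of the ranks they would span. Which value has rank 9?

10.65

Sorted (descending): 13.45, 13.38, 12.05, 11.83, 11.61, 11.51, 11.42, 10.78, 10.65, 10.61, 10.59, 10.53
No ties — each value takes its position as its rank.
Rank 9 → value 10.65.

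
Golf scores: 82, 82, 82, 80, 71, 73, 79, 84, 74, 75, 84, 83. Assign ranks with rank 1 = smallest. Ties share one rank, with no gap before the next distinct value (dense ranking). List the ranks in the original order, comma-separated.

Sorted (ascending): 71, 73, 74, 75, 79, 80, 82, 82, 82, 83, 84, 84
The 3 values of 82 share dense rank 7.
The 2 values of 84 share dense rank 9.
Remaining distinct values take the next consecutive integers.

7, 7, 7, 6, 1, 2, 5, 9, 3, 4, 9, 8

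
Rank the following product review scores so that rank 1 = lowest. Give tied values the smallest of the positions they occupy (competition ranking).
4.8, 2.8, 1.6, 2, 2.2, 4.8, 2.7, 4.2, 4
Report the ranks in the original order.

8, 5, 1, 2, 3, 8, 4, 7, 6

Sorted (ascending): 1.6, 2, 2.2, 2.7, 2.8, 4, 4.2, 4.8, 4.8
The 2 values of 4.8 occupy positions 8–9 → each gets rank 8.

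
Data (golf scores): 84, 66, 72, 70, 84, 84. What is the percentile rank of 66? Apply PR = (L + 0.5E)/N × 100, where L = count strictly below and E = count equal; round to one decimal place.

8.3

N = 6.
Strictly below 66: 0. Equal to 66: 1.
PR = (0 + 0.5·1)/6 × 100 = 8.3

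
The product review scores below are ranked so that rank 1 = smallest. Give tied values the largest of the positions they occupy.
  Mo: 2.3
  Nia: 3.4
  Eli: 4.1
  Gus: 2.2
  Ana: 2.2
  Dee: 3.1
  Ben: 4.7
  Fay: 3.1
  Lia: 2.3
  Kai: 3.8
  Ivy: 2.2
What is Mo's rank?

Sorted (ascending): 2.2, 2.2, 2.2, 2.3, 2.3, 3.1, 3.1, 3.4, 3.8, 4.1, 4.7
The 3 values of 2.2 occupy positions 1–3 → each gets rank 3.
The 2 values of 2.3 occupy positions 4–5 → each gets rank 5.
The 2 values of 3.1 occupy positions 6–7 → each gets rank 7.
Mo has value 2.3 → rank 5.

5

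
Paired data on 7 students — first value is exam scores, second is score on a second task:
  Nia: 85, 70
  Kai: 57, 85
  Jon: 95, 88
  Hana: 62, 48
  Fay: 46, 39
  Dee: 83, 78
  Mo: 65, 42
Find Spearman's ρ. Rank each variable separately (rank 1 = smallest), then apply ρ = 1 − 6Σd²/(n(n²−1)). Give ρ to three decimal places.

Ranks of variable 1: 6, 2, 7, 3, 1, 5, 4
Ranks of variable 2: 4, 6, 7, 3, 1, 5, 2
d = r₁ − r₂: 2, -4, 0, 0, 0, 0, 2
d²: 4, 16, 0, 0, 0, 0, 4; Σd² = 24
ρ = 1 − 6·24/(7·48) = 1 − 144/336 = 0.571

0.571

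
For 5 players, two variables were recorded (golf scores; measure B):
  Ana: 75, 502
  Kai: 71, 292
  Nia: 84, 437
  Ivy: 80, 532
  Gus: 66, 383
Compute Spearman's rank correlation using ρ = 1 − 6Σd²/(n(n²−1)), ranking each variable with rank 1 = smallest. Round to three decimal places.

0.600

Ranks of variable 1: 3, 2, 5, 4, 1
Ranks of variable 2: 4, 1, 3, 5, 2
d = r₁ − r₂: -1, 1, 2, -1, -1
d²: 1, 1, 4, 1, 1; Σd² = 8
ρ = 1 − 6·8/(5·24) = 1 − 48/120 = 0.600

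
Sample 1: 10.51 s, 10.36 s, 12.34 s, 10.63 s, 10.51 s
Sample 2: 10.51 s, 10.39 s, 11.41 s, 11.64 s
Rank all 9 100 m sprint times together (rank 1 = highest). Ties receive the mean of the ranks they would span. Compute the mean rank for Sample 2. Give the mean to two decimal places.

4.75

Sorted (descending): 12.34, 11.64, 11.41, 10.63, 10.51, 10.51, 10.51, 10.39, 10.36
The 3 values of 10.51 occupy positions 5–7 → average rank 6.
Sample 2 values → pooled ranks: 10.51→6, 10.39→8, 11.41→3, 11.64→2
Mean rank = (6 + 8 + 3 + 2) / 4 = 4.75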